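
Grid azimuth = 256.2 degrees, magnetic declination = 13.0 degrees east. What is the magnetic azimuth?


magnetic azimuth = grid azimuth - declination (east +ve)
mag_az = 256.2 - 13.0 = 243.2 degrees

243.2 degrees


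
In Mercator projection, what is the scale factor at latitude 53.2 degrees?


SF = 1 / cos(53.2) = 1 / 0.599024 = 1.669

1.669


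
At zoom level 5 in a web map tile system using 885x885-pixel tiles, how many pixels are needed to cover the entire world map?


tiles per axis = 2^5 = 32
total tiles = 32^2 = 1024
pixels per axis = 32 * 885 = 28320
total pixels = 28320^2 = 802022400

802022400 pixels


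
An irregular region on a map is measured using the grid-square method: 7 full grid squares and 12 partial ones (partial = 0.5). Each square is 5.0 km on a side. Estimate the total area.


effective squares = 7 + 12 * 0.5 = 13.0
area = 13.0 * 25.0 = 325.0 km^2

325.0 km^2


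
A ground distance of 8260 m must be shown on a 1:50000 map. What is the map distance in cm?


map_cm = 8260 * 100 / 50000 = 16.52 cm

16.52 cm


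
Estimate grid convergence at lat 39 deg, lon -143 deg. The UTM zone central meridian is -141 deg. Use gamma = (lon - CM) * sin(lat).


gamma = (-143 - -141) * sin(39) = -2 * 0.62932 = -1.259 degrees

-1.259 degrees


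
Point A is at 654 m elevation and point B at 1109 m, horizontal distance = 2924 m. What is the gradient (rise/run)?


gradient = (1109 - 654) / 2924 = 455 / 2924 = 0.1556

0.1556


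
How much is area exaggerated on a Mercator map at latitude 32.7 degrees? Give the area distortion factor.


area_distortion = 1/cos^2(32.7) = 1.412

1.412


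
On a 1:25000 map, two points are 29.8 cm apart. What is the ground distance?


ground = 29.8 cm * 25000 / 100 = 7450.0 m = 7.45 km

7.45 km


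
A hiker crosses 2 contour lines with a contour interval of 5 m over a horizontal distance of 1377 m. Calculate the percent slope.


elevation change = 2 * 5 = 10 m
slope = 10 / 1377 * 100 = 0.7%

0.7%


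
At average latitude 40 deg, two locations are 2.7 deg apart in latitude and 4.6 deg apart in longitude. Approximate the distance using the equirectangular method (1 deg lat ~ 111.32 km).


dlat_km = 2.7 * 111.32 = 300.564
dlon_km = 4.6 * 111.32 * cos(40) ≈ 392.27
dist = sqrt(300.564^2 + 392.27^2) ≈ 494.2 km

494.2 km


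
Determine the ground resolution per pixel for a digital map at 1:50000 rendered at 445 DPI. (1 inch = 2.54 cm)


pixel_cm = 2.54 / 445 ≈ 0.005708 cm
ground = pixel_cm * 50000 / 100 = 2.54 * 50000 / (445 * 100) = 127000 / 44500 ≈ 2.85 m

2.85 m


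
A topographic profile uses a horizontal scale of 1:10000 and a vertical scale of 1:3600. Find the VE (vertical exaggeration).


VE = horizontal_scale / vertical_scale = 10000 / 3600 ≈ 2.8

2.8x


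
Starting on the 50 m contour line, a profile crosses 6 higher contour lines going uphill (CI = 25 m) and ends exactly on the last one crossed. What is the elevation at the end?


elevation = 50 + 6 * 25 = 200 m

200 m


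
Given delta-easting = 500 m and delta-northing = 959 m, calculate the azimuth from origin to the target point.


az = atan2(500, 959) = 27.5 deg
adjusted to 0-360: 27.5 degrees

27.5 degrees


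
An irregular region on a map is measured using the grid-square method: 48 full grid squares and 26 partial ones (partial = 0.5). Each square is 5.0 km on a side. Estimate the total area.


effective squares = 48 + 26 * 0.5 = 61.0
area = 61.0 * 25.0 = 1525.0 km^2

1525.0 km^2


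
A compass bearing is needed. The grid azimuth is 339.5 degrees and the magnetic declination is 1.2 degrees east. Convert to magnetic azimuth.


magnetic azimuth = grid azimuth - declination (east +ve)
mag_az = 339.5 - 1.2 = 338.3 degrees

338.3 degrees


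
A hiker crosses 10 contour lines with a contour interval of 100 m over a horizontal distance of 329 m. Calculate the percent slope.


elevation change = 10 * 100 = 1000 m
slope = 1000 / 329 * 100 = 304.0%

304.0%


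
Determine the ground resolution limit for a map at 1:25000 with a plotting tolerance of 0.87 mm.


ground = 0.87 mm * 25000 / 1000 = 21.75 m

21.75 m


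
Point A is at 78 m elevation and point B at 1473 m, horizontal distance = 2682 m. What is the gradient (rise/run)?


gradient = (1473 - 78) / 2682 = 1395 / 2682 = 0.5201

0.5201


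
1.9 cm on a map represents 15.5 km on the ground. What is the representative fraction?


ground = 15.5 km = 1550000 cm; RF denominator = ground / map = 1550000 / 1.9 ≈ 815789; RF = 1:815789

1:815789


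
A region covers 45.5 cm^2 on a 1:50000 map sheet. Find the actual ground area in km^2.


ground_area = 45.5 * (50000/100)^2 = 11375000.0 m^2 = 11.375 km^2

11.375 km^2


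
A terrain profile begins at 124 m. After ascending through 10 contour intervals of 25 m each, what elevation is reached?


elevation = 124 + 10 * 25 = 374 m

374 m


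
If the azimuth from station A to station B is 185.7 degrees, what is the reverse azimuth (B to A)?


back azimuth = (185.7 + 180) mod 360 = 5.7 degrees

5.7 degrees


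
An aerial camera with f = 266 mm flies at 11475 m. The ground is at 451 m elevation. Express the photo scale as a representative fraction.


scale = f / (H - h) = 266 mm / 11024 m = 266 / 11024000 = 1:41444

1:41444


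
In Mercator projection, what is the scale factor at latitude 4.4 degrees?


SF = 1 / cos(4.4) = 1 / 0.997053 = 1.003

1.003


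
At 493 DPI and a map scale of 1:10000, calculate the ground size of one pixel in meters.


pixel_cm = 2.54 / 493 ≈ 0.005152 cm
ground = pixel_cm * 10000 / 100 = 2.54 * 10000 / (493 * 100) = 25400 / 49300 ≈ 0.52 m

0.52 m


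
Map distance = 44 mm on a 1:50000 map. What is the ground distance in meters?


ground = 44 mm * 50000 / 1000 = 2200.0 m

2200.0 m


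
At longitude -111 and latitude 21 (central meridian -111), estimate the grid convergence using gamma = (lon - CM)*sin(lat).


gamma = (-111 - -111) * sin(21) = 0 * 0.358368 = 0.0 degrees

0.0 degrees


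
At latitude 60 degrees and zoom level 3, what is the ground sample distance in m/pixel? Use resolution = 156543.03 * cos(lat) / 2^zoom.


res = 156543.03 * cos(60) / 2^3 = 156543.03 * 0.5 / 8 = 9783.94 m/pixel

9783.94 m/pixel


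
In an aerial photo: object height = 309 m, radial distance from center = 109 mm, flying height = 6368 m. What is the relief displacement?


d = h * r / H = 309 * 109 / 6368 = 5.29 mm

5.29 mm


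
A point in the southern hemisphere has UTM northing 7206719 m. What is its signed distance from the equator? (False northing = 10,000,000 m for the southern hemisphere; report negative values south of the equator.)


For southern: actual = 7206719 - 10000000 = -2793281 m

-2793281 m


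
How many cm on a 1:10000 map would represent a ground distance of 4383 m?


map_cm = 4383 * 100 / 10000 = 43.83 cm

43.83 cm


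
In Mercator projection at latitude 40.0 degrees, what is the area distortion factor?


area_distortion = 1/cos^2(40.0) = 1.704

1.704


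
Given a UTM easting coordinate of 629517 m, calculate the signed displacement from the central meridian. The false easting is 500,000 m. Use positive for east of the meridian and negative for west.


displacement = 629517 - 500000 = 129517 m

129517 m


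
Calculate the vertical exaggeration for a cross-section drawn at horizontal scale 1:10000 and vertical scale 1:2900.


VE = horizontal_scale / vertical_scale = 10000 / 2900 ≈ 3.4

3.4x


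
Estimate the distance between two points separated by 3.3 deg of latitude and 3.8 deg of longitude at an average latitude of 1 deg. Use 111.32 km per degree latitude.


dlat_km = 3.3 * 111.32 = 367.356
dlon_km = 3.8 * 111.32 * cos(1) ≈ 422.952
dist = sqrt(367.356^2 + 422.952^2) ≈ 560.2 km

560.2 km


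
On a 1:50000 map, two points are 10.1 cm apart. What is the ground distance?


ground = 10.1 cm * 50000 / 100 = 5050.0 m = 5.05 km

5.05 km


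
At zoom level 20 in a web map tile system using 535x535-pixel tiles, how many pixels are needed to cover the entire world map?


tiles per axis = 2^20 = 1048576
total tiles = 1048576^2 = 1099511627776
pixels per axis = 1048576 * 535 = 560988160
total pixels = 560988160^2 = 314707715660185600

314707715660185600 pixels


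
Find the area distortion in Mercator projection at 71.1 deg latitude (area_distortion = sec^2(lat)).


area_distortion = 1/cos^2(71.1) = 9.531

9.531


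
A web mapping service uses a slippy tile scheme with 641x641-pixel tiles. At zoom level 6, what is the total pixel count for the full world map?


tiles per axis = 2^6 = 64
total tiles = 64^2 = 4096
pixels per axis = 64 * 641 = 41024
total pixels = 41024^2 = 1682968576

1682968576 pixels


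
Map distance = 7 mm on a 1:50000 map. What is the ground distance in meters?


ground = 7 mm * 50000 / 1000 = 350.0 m

350.0 m


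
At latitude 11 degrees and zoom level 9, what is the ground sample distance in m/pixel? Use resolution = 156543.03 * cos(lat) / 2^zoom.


res = 156543.03 * cos(11) / 2^9 = 156543.03 * 0.98162718 / 512 = 300.13 m/pixel

300.13 m/pixel


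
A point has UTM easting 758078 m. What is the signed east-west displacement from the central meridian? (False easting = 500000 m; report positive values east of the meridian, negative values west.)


displacement = 758078 - 500000 = 258078 m

258078 m


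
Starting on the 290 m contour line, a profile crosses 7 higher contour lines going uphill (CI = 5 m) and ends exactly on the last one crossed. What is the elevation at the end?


elevation = 290 + 7 * 5 = 325 m

325 m


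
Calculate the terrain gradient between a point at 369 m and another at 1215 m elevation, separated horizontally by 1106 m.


gradient = (1215 - 369) / 1106 = 846 / 1106 = 0.7649

0.7649


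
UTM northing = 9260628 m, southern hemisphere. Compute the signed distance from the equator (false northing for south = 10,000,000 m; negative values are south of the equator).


For southern: actual = 9260628 - 10000000 = -739372 m

-739372 m


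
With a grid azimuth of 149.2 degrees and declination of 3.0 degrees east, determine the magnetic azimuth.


magnetic azimuth = grid azimuth - declination (east +ve)
mag_az = 149.2 - 3.0 = 146.2 degrees

146.2 degrees


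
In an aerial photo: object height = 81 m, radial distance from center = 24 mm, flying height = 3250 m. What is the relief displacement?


d = h * r / H = 81 * 24 / 3250 = 0.6 mm

0.6 mm


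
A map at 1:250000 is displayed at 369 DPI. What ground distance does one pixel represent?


pixel_cm = 2.54 / 369 ≈ 0.006883 cm
ground = pixel_cm * 250000 / 100 = 2.54 * 250000 / (369 * 100) = 635000 / 36900 ≈ 17.21 m

17.21 m


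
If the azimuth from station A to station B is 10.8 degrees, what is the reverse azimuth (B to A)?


back azimuth = (10.8 + 180) mod 360 = 190.8 degrees

190.8 degrees


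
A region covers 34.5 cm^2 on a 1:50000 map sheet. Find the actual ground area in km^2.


ground_area = 34.5 * (50000/100)^2 = 8625000.0 m^2 = 8.625 km^2

8.625 km^2


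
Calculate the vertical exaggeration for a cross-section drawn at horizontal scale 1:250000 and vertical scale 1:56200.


VE = horizontal_scale / vertical_scale = 250000 / 56200 ≈ 4.4

4.4x


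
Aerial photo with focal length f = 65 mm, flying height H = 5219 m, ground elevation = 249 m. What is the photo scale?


scale = f / (H - h) = 65 mm / 4970 m = 65 / 4970000 = 1:76462

1:76462


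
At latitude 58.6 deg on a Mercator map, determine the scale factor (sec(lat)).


SF = 1 / cos(58.6) = 1 / 0.52101 = 1.919

1.919


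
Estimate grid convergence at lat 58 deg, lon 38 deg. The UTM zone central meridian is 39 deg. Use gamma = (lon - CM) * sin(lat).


gamma = (38 - 39) * sin(58) = -1 * 0.848048 = -0.848 degrees

-0.848 degrees


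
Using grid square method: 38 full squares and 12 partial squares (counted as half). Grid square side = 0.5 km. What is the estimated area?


effective squares = 38 + 12 * 0.5 = 44.0
area = 44.0 * 0.25 = 11.0 km^2

11.0 km^2


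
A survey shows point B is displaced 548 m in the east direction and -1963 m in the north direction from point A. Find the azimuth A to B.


az = atan2(548, -1963) = 164.4 deg
adjusted to 0-360: 164.4 degrees

164.4 degrees


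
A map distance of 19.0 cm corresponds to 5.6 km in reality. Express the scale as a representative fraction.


ground = 5.6 km = 560000 cm; RF denominator = ground / map = 560000 / 19.0 ≈ 29474; RF = 1:29474

1:29474


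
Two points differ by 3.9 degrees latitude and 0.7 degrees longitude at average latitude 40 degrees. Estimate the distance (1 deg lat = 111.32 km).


dlat_km = 3.9 * 111.32 = 434.148
dlon_km = 0.7 * 111.32 * cos(40) ≈ 59.693
dist = sqrt(434.148^2 + 59.693^2) ≈ 438.2 km

438.2 km


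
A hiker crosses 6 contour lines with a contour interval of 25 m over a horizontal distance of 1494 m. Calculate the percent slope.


elevation change = 6 * 25 = 150 m
slope = 150 / 1494 * 100 = 10.0%

10.0%


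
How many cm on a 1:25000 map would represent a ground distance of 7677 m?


map_cm = 7677 * 100 / 25000 = 30.708 cm ≈ 30.71 cm

30.71 cm


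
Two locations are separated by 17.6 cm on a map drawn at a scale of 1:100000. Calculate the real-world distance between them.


ground = 17.6 cm * 100000 / 100 = 17600.0 m = 17.6 km

17.6 km


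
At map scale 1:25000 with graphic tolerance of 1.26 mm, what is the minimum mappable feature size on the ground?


ground = 1.26 mm * 25000 / 1000 = 31.5 m

31.5 m


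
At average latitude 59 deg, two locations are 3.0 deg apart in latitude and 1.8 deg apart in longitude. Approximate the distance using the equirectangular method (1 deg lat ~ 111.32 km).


dlat_km = 3.0 * 111.32 = 333.96
dlon_km = 1.8 * 111.32 * cos(59) ≈ 103.201
dist = sqrt(333.96^2 + 103.201^2) ≈ 349.5 km

349.5 km


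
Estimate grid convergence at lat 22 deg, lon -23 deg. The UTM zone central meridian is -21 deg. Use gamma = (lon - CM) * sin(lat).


gamma = (-23 - -21) * sin(22) = -2 * 0.374607 = -0.749 degrees

-0.749 degrees


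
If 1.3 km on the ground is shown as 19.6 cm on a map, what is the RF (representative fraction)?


ground = 1.3 km = 130000 cm; RF denominator = ground / map = 130000 / 19.6 ≈ 6633; RF = 1:6633

1:6633


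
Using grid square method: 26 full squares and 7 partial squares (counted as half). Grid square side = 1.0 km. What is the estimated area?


effective squares = 26 + 7 * 0.5 = 29.5
area = 29.5 * 1.0 = 29.5 km^2

29.5 km^2


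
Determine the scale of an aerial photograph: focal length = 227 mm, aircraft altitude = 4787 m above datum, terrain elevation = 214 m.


scale = f / (H - h) = 227 mm / 4573 m = 227 / 4573000 = 1:20145

1:20145


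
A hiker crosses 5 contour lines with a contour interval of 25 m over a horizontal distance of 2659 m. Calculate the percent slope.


elevation change = 5 * 25 = 125 m
slope = 125 / 2659 * 100 = 4.7%

4.7%


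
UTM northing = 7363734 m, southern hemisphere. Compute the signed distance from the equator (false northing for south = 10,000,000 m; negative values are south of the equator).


For southern: actual = 7363734 - 10000000 = -2636266 m

-2636266 m


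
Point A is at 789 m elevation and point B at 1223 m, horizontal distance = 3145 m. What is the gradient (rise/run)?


gradient = (1223 - 789) / 3145 = 434 / 3145 = 0.138

0.138


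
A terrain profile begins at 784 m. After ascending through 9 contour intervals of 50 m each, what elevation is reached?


elevation = 784 + 9 * 50 = 1234 m

1234 m


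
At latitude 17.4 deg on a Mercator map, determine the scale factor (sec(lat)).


SF = 1 / cos(17.4) = 1 / 0.95424 = 1.048

1.048


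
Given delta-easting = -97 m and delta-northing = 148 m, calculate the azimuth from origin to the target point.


az = atan2(-97, 148) = -33.2 deg
adjusted to 0-360: 326.8 degrees

326.8 degrees


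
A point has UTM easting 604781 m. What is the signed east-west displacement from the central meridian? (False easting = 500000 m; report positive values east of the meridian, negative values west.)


displacement = 604781 - 500000 = 104781 m

104781 m


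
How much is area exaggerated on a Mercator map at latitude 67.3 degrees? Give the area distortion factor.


area_distortion = 1/cos^2(67.3) = 6.715

6.715


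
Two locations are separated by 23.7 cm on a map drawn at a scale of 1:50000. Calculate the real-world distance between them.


ground = 23.7 cm * 50000 / 100 = 11850.0 m = 11.85 km

11.85 km


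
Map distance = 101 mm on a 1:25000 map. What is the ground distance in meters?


ground = 101 mm * 25000 / 1000 = 2525.0 m

2525.0 m


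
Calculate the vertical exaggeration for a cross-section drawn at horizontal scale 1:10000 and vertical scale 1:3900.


VE = horizontal_scale / vertical_scale = 10000 / 3900 ≈ 2.6

2.6x


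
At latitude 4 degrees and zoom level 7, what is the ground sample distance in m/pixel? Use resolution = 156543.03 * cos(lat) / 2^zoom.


res = 156543.03 * cos(4) / 2^7 = 156543.03 * 0.99756405 / 128 = 1220.01 m/pixel

1220.01 m/pixel


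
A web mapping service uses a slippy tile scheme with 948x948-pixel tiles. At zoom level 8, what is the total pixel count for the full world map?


tiles per axis = 2^8 = 256
total tiles = 256^2 = 65536
pixels per axis = 256 * 948 = 242688
total pixels = 242688^2 = 58897465344

58897465344 pixels


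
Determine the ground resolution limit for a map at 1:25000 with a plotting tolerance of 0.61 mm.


ground = 0.61 mm * 25000 / 1000 = 15.25 m

15.25 m


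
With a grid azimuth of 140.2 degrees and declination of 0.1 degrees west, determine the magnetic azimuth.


magnetic azimuth = grid azimuth - declination (east +ve)
mag_az = 140.2 - -0.1 = 140.3 degrees

140.3 degrees


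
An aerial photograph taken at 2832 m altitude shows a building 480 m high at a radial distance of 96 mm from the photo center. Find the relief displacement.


d = h * r / H = 480 * 96 / 2832 = 16.27 mm

16.27 mm


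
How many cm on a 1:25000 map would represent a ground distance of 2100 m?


map_cm = 2100 * 100 / 25000 = 8.4 cm

8.4 cm


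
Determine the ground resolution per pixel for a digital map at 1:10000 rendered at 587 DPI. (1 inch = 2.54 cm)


pixel_cm = 2.54 / 587 ≈ 0.004327 cm
ground = pixel_cm * 10000 / 100 = 2.54 * 10000 / (587 * 100) = 25400 / 58700 ≈ 0.43 m

0.43 m


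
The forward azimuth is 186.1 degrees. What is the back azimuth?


back azimuth = (186.1 + 180) mod 360 = 6.1 degrees

6.1 degrees


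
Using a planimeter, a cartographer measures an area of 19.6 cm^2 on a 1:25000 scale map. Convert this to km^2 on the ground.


ground_area = 19.6 * (25000/100)^2 = 1225000.0 m^2 = 1.225 km^2

1.225 km^2


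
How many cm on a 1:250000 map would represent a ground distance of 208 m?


map_cm = 208 * 100 / 250000 = 0.0832 cm ≈ 0.08 cm

0.08 cm


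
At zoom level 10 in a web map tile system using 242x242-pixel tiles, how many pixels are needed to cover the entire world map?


tiles per axis = 2^10 = 1024
total tiles = 1024^2 = 1048576
pixels per axis = 1024 * 242 = 247808
total pixels = 247808^2 = 61408804864

61408804864 pixels


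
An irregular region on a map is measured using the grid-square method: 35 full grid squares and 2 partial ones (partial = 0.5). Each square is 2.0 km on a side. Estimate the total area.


effective squares = 35 + 2 * 0.5 = 36.0
area = 36.0 * 4.0 = 144.0 km^2

144.0 km^2


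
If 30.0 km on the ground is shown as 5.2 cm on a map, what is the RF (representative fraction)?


ground = 30.0 km = 3000000 cm; RF denominator = ground / map = 3000000 / 5.2 ≈ 576923; RF = 1:576923

1:576923


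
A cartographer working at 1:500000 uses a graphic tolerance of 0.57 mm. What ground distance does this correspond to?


ground = 0.57 mm * 500000 / 1000 = 285.0 m

285.0 m


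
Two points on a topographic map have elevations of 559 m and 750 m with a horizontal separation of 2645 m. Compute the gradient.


gradient = (750 - 559) / 2645 = 191 / 2645 = 0.0722

0.0722


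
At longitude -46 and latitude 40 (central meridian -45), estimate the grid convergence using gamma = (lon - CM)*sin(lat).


gamma = (-46 - -45) * sin(40) = -1 * 0.642788 = -0.643 degrees

-0.643 degrees


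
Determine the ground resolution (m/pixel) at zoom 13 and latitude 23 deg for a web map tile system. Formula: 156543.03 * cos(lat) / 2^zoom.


res = 156543.03 * cos(23) / 2^13 = 156543.03 * 0.92050485 / 8192 = 17.59 m/pixel

17.59 m/pixel


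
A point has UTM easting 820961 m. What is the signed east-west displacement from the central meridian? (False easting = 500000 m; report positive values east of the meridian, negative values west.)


displacement = 820961 - 500000 = 320961 m

320961 m


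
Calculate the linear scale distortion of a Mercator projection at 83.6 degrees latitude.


SF = 1 / cos(83.6) = 1 / 0.111469 = 8.971

8.971


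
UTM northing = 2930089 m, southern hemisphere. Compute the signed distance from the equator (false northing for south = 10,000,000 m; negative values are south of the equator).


For southern: actual = 2930089 - 10000000 = -7069911 m

-7069911 m


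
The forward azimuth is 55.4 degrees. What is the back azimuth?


back azimuth = (55.4 + 180) mod 360 = 235.4 degrees

235.4 degrees


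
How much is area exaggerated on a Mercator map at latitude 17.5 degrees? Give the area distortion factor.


area_distortion = 1/cos^2(17.5) = 1.099

1.099


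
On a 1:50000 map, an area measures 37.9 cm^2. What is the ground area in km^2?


ground_area = 37.9 * (50000/100)^2 = 9475000.0 m^2 = 9.475 km^2

9.475 km^2


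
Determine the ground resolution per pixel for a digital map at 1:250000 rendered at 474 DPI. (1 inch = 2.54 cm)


pixel_cm = 2.54 / 474 ≈ 0.005359 cm
ground = pixel_cm * 250000 / 100 = 2.54 * 250000 / (474 * 100) = 635000 / 47400 ≈ 13.4 m

13.4 m


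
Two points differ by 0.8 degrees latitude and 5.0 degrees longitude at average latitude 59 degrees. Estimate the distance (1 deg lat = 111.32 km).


dlat_km = 0.8 * 111.32 = 89.056
dlon_km = 5.0 * 111.32 * cos(59) ≈ 286.67
dist = sqrt(89.056^2 + 286.67^2) ≈ 300.2 km

300.2 km


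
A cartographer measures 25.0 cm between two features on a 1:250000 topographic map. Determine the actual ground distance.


ground = 25.0 cm * 250000 / 100 = 62500.0 m = 62.5 km

62.5 km


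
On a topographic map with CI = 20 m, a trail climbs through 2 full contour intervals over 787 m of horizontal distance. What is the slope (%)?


elevation change = 2 * 20 = 40 m
slope = 40 / 787 * 100 = 5.1%

5.1%


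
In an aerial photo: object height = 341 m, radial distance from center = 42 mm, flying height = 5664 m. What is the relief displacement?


d = h * r / H = 341 * 42 / 5664 = 2.53 mm

2.53 mm


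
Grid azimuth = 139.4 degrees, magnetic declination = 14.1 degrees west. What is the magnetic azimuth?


magnetic azimuth = grid azimuth - declination (east +ve)
mag_az = 139.4 - -14.1 = 153.5 degrees

153.5 degrees


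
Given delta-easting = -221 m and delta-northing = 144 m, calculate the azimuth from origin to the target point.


az = atan2(-221, 144) = -56.9 deg
adjusted to 0-360: 303.1 degrees

303.1 degrees


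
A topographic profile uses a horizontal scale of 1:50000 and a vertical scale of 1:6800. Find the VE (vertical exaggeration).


VE = horizontal_scale / vertical_scale = 50000 / 6800 ≈ 7.4

7.4x


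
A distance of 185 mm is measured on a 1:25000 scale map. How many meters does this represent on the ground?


ground = 185 mm * 25000 / 1000 = 4625.0 m

4625.0 m


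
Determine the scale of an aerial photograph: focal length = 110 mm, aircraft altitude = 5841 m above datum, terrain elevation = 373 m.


scale = f / (H - h) = 110 mm / 5468 m = 110 / 5468000 = 1:49709

1:49709


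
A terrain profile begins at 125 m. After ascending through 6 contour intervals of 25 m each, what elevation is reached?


elevation = 125 + 6 * 25 = 275 m

275 m


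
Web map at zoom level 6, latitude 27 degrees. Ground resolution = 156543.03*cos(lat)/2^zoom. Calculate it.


res = 156543.03 * cos(27) / 2^6 = 156543.03 * 0.89100652 / 64 = 2179.39 m/pixel

2179.39 m/pixel


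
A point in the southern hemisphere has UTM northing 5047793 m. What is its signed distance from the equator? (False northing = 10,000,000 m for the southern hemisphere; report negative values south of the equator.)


For southern: actual = 5047793 - 10000000 = -4952207 m

-4952207 m


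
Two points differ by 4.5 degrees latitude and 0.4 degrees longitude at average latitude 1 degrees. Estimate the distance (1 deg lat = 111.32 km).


dlat_km = 4.5 * 111.32 = 500.94
dlon_km = 0.4 * 111.32 * cos(1) ≈ 44.521
dist = sqrt(500.94^2 + 44.521^2) ≈ 502.9 km

502.9 km


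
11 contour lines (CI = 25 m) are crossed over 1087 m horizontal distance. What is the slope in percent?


elevation change = 11 * 25 = 275 m
slope = 275 / 1087 * 100 = 25.3%

25.3%


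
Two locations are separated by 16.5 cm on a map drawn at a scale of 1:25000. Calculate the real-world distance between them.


ground = 16.5 cm * 25000 / 100 = 4125.0 m = 4.125 km

4.125 km


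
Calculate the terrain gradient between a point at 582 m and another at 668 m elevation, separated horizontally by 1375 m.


gradient = (668 - 582) / 1375 = 86 / 1375 = 0.0625

0.0625


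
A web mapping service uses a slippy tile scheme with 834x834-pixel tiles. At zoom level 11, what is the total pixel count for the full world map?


tiles per axis = 2^11 = 2048
total tiles = 2048^2 = 4194304
pixels per axis = 2048 * 834 = 1708032
total pixels = 1708032^2 = 2917373313024

2917373313024 pixels


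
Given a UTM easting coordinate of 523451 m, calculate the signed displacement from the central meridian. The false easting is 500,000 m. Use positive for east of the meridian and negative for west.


displacement = 523451 - 500000 = 23451 m

23451 m


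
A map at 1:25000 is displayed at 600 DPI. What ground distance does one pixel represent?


pixel_cm = 2.54 / 600 ≈ 0.004233 cm
ground = pixel_cm * 25000 / 100 = 2.54 * 25000 / (600 * 100) = 63500 / 60000 ≈ 1.06 m

1.06 m


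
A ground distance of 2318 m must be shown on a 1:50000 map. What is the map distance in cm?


map_cm = 2318 * 100 / 50000 = 4.636 cm ≈ 4.64 cm

4.64 cm


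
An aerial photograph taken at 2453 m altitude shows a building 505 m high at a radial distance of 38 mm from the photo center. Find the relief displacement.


d = h * r / H = 505 * 38 / 2453 = 7.82 mm

7.82 mm


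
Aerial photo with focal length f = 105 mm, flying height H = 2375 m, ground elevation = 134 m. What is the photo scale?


scale = f / (H - h) = 105 mm / 2241 m = 105 / 2241000 = 1:21343

1:21343


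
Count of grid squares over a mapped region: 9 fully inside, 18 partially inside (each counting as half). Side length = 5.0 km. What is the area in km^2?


effective squares = 9 + 18 * 0.5 = 18.0
area = 18.0 * 25.0 = 450.0 km^2

450.0 km^2


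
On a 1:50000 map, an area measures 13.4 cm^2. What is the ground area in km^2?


ground_area = 13.4 * (50000/100)^2 = 3350000.0 m^2 = 3.35 km^2

3.35 km^2


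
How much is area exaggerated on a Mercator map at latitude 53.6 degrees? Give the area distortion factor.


area_distortion = 1/cos^2(53.6) = 2.84

2.84


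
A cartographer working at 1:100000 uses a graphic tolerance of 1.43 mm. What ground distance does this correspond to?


ground = 1.43 mm * 100000 / 1000 = 143.0 m

143.0 m


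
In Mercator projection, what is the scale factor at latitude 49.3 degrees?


SF = 1 / cos(49.3) = 1 / 0.652098 = 1.534

1.534


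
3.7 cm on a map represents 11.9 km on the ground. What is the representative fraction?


ground = 11.9 km = 1190000 cm; RF denominator = ground / map = 1190000 / 3.7 ≈ 321622; RF = 1:321622

1:321622


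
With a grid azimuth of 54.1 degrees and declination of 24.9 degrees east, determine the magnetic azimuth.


magnetic azimuth = grid azimuth - declination (east +ve)
mag_az = 54.1 - 24.9 = 29.2 degrees

29.2 degrees


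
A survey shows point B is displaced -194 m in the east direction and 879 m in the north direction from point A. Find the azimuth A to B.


az = atan2(-194, 879) = -12.4 deg
adjusted to 0-360: 347.6 degrees

347.6 degrees


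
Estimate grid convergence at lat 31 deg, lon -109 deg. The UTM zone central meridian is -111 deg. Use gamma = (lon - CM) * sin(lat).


gamma = (-109 - -111) * sin(31) = 2 * 0.515038 = 1.03 degrees

1.03 degrees


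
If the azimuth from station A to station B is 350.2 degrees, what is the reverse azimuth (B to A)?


back azimuth = (350.2 + 180) mod 360 = 170.2 degrees

170.2 degrees


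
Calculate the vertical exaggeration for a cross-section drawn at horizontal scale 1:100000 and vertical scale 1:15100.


VE = horizontal_scale / vertical_scale = 100000 / 15100 ≈ 6.6

6.6x


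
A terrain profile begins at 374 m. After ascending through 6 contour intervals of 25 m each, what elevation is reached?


elevation = 374 + 6 * 25 = 524 m

524 m


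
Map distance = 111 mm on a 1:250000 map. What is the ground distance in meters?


ground = 111 mm * 250000 / 1000 = 27750.0 m

27750.0 m


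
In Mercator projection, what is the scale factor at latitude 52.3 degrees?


SF = 1 / cos(52.3) = 1 / 0.611527 = 1.635

1.635


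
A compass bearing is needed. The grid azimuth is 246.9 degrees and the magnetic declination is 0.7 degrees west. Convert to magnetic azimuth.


magnetic azimuth = grid azimuth - declination (east +ve)
mag_az = 246.9 - -0.7 = 247.6 degrees

247.6 degrees


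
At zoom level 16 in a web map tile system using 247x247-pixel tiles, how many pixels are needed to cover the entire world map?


tiles per axis = 2^16 = 65536
total tiles = 65536^2 = 4294967296
pixels per axis = 65536 * 247 = 16187392
total pixels = 16187392^2 = 262031659761664

262031659761664 pixels


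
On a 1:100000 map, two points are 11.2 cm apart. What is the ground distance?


ground = 11.2 cm * 100000 / 100 = 11200.0 m = 11.2 km

11.2 km


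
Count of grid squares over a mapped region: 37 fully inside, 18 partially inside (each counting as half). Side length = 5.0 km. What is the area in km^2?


effective squares = 37 + 18 * 0.5 = 46.0
area = 46.0 * 25.0 = 1150.0 km^2

1150.0 km^2


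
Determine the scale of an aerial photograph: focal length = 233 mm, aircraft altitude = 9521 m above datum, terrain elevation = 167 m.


scale = f / (H - h) = 233 mm / 9354 m = 233 / 9354000 = 1:40146

1:40146


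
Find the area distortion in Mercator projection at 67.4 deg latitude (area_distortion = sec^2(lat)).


area_distortion = 1/cos^2(67.4) = 6.771

6.771


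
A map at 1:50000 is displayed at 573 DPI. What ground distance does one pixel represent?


pixel_cm = 2.54 / 573 ≈ 0.004433 cm
ground = pixel_cm * 50000 / 100 = 2.54 * 50000 / (573 * 100) = 127000 / 57300 ≈ 2.22 m

2.22 m


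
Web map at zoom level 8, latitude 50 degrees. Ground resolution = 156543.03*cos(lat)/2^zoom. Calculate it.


res = 156543.03 * cos(50) / 2^8 = 156543.03 * 0.64278761 / 256 = 393.06 m/pixel

393.06 m/pixel


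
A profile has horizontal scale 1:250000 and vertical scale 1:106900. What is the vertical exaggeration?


VE = horizontal_scale / vertical_scale = 250000 / 106900 ≈ 2.3

2.3x


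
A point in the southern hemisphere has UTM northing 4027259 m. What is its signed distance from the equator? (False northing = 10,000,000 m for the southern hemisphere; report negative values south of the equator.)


For southern: actual = 4027259 - 10000000 = -5972741 m

-5972741 m


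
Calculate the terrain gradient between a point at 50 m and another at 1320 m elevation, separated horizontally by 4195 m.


gradient = (1320 - 50) / 4195 = 1270 / 4195 = 0.3027

0.3027


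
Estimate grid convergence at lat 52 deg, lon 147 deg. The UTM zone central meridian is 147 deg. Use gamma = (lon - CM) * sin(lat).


gamma = (147 - 147) * sin(52) = 0 * 0.788011 = 0.0 degrees

0.0 degrees


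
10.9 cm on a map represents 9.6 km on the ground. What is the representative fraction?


ground = 9.6 km = 960000 cm; RF denominator = ground / map = 960000 / 10.9 ≈ 88073; RF = 1:88073

1:88073


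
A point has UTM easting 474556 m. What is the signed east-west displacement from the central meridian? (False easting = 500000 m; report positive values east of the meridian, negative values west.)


displacement = 474556 - 500000 = -25444 m

-25444 m


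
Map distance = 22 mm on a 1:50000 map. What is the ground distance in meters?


ground = 22 mm * 50000 / 1000 = 1100.0 m

1100.0 m


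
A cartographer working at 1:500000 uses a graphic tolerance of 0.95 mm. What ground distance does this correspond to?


ground = 0.95 mm * 500000 / 1000 = 475.0 m

475.0 m


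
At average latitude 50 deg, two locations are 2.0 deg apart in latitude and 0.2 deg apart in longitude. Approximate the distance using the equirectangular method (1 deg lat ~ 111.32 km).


dlat_km = 2.0 * 111.32 = 222.64
dlon_km = 0.2 * 111.32 * cos(50) ≈ 14.311
dist = sqrt(222.64^2 + 14.311^2) ≈ 223.1 km

223.1 km


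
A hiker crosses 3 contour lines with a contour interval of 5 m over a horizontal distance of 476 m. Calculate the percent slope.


elevation change = 3 * 5 = 15 m
slope = 15 / 476 * 100 = 3.2%

3.2%


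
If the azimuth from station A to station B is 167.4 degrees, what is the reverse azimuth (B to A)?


back azimuth = (167.4 + 180) mod 360 = 347.4 degrees

347.4 degrees


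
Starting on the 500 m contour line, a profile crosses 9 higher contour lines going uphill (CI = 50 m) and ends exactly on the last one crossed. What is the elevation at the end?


elevation = 500 + 9 * 50 = 950 m

950 m


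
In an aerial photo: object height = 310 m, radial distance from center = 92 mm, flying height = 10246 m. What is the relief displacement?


d = h * r / H = 310 * 92 / 10246 = 2.78 mm

2.78 mm


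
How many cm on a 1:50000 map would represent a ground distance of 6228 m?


map_cm = 6228 * 100 / 50000 = 12.456 cm ≈ 12.46 cm

12.46 cm


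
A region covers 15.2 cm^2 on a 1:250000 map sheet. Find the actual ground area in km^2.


ground_area = 15.2 * (250000/100)^2 = 95000000.0 m^2 = 95.0 km^2

95.0 km^2


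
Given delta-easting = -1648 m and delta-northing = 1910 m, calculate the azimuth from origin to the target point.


az = atan2(-1648, 1910) = -40.8 deg
adjusted to 0-360: 319.2 degrees

319.2 degrees


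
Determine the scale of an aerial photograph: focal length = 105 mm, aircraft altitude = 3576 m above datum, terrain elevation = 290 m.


scale = f / (H - h) = 105 mm / 3286 m = 105 / 3286000 = 1:31295

1:31295


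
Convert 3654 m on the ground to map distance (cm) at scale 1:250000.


map_cm = 3654 * 100 / 250000 = 1.4616 cm ≈ 1.46 cm

1.46 cm


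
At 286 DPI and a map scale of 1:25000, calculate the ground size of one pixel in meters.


pixel_cm = 2.54 / 286 ≈ 0.008881 cm
ground = pixel_cm * 25000 / 100 = 2.54 * 25000 / (286 * 100) = 63500 / 28600 ≈ 2.22 m

2.22 m


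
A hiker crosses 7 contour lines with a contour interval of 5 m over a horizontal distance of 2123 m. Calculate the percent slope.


elevation change = 7 * 5 = 35 m
slope = 35 / 2123 * 100 = 1.6%

1.6%


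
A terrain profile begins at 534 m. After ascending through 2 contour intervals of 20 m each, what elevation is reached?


elevation = 534 + 2 * 20 = 574 m

574 m


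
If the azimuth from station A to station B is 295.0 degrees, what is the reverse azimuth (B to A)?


back azimuth = (295.0 + 180) mod 360 = 115.0 degrees

115.0 degrees


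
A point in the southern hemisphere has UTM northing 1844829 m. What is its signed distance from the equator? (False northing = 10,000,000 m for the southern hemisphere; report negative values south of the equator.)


For southern: actual = 1844829 - 10000000 = -8155171 m

-8155171 m


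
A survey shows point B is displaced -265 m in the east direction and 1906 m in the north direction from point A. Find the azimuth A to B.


az = atan2(-265, 1906) = -7.9 deg
adjusted to 0-360: 352.1 degrees

352.1 degrees


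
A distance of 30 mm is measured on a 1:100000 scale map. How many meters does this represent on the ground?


ground = 30 mm * 100000 / 1000 = 3000.0 m

3000.0 m


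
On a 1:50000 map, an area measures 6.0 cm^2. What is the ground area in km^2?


ground_area = 6.0 * (50000/100)^2 = 1500000.0 m^2 = 1.5 km^2

1.5 km^2


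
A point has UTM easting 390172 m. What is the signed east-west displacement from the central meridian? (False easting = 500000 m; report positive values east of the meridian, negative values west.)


displacement = 390172 - 500000 = -109828 m

-109828 m


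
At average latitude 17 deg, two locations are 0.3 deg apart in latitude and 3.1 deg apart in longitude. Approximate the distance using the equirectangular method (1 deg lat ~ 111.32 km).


dlat_km = 0.3 * 111.32 = 33.396
dlon_km = 3.1 * 111.32 * cos(17) ≈ 330.013
dist = sqrt(33.396^2 + 330.013^2) ≈ 331.7 km

331.7 km


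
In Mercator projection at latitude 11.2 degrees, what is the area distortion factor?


area_distortion = 1/cos^2(11.2) = 1.039

1.039


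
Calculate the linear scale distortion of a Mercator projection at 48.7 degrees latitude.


SF = 1 / cos(48.7) = 1 / 0.660002 = 1.515

1.515


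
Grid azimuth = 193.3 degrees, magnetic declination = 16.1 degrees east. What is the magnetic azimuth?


magnetic azimuth = grid azimuth - declination (east +ve)
mag_az = 193.3 - 16.1 = 177.2 degrees

177.2 degrees


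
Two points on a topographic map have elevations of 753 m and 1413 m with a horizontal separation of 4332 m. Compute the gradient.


gradient = (1413 - 753) / 4332 = 660 / 4332 = 0.1524

0.1524


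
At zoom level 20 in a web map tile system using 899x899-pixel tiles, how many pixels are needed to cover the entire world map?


tiles per axis = 2^20 = 1048576
total tiles = 1048576^2 = 1099511627776
pixels per axis = 1048576 * 899 = 942669824
total pixels = 942669824^2 = 888626397080190976

888626397080190976 pixels


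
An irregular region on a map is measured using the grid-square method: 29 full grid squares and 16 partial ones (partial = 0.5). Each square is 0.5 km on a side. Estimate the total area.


effective squares = 29 + 16 * 0.5 = 37.0
area = 37.0 * 0.25 = 9.25 km^2

9.25 km^2


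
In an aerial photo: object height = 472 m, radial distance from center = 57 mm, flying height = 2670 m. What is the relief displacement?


d = h * r / H = 472 * 57 / 2670 = 10.08 mm

10.08 mm


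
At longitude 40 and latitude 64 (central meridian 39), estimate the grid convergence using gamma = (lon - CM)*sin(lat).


gamma = (40 - 39) * sin(64) = 1 * 0.898794 = 0.899 degrees

0.899 degrees


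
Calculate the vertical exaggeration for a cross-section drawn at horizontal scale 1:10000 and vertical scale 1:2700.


VE = horizontal_scale / vertical_scale = 10000 / 2700 ≈ 3.7

3.7x


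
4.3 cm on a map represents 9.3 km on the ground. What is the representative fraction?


ground = 9.3 km = 930000 cm; RF denominator = ground / map = 930000 / 4.3 ≈ 216279; RF = 1:216279

1:216279
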